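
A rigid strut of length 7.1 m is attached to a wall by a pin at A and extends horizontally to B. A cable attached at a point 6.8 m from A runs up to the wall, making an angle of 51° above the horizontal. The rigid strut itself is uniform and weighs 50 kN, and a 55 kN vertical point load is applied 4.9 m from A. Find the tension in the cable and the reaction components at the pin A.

T = 84.59 kN, A_x = 53.23 kN, A_y = 39.26 kN

ΣM about A: T·sin51°·6.8 − 50·3.55 − 55·4.9 = 0 → T = 447/(6.8·0.777146) = 84.5855 ≈ 84.59 kN.
ΣF_x = 0: A_x − T·cos51° = 0 → A_x = 84.5855 × 0.62932 = 53.23 kN.
ΣF_y = 0: A_y + T·sin51° − 50 − 55 = 0 → A_y = 105 − 84.5855 × 0.777146 = 39.26 kN.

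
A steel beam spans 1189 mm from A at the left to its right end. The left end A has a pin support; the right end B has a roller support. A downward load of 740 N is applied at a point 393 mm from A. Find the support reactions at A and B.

A_x = 0, A_y = 495.4 N, B_y = 244.6 N

Moments about A: B_y·1189 − 740·393 = 0 → B_y = 290820/1189 = 244.592 ≈ 244.6 N.
ΣF_y = 0: A_y + 244.592 − 740 = 0 → A_y = 495.4 N.
ΣF_x = 0: no horizontal applied forces, so A_x = 0.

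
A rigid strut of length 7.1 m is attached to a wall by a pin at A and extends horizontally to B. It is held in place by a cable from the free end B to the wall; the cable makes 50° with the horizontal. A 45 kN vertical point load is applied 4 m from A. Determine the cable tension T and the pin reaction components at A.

ΣM about A: T·sin50°·7.1 − 45·4 = 0 → T = 180/(7.1·0.766044) = 33.0949 ≈ 33.09 kN.
ΣF_x = 0: A_x − T·cos50° = 0 → A_x = 33.0949 × 0.642788 = 21.27 kN.
ΣF_y = 0: A_y + T·sin50° − 45 = 0 → A_y = 45 − 33.0949 × 0.766044 = 19.65 kN.

T = 33.09 kN, A_x = 21.27 kN, A_y = 19.65 kN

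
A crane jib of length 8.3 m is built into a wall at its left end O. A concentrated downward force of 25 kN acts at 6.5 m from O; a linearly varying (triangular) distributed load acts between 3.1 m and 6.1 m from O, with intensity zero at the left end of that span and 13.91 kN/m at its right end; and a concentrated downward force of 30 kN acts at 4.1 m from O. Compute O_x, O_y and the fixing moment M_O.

Resultant of the triangular load: ½ × 13.91 × 3 = 20.865 kN, acting at 5.1 m from O (one-third of the span from the peak).
ΣF_x = 0: O_x = 0.
ΣF_y = 0: O_y − 25 − ½·13.91·3 − 30 = 0 → O_y = 75.86 kN.
ΣM about O: M_O − 25·6.5 − (½·13.91·3)·5.1 − 30·4.1 = 0 → M_O = 391.9 kN·m.

O_x = 0, O_y = 75.86 kN, M_O = 391.9 kN·m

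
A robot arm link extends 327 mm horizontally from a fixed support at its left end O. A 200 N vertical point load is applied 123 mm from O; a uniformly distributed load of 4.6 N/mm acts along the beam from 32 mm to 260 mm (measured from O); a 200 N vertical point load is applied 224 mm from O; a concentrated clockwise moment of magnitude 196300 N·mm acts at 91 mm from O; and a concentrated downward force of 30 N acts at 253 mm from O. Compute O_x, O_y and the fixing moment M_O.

O_x = 0, O_y = 1479 N, M_O = 426400 N·mm

Resultant of the distributed load: 4.6 × 228 = 1048.8 N at 146 mm from O.
ΣF_x = 0: O_x = 0.
ΣF_y = 0: O_y − 200 − 4.6·228 − 200 − 30 = 0 → O_y = 1479 N.
ΣM about O: M_O − 200·123 − (4.6·228)·146 − 200·224 − 196300 − 30·253 = 0 → M_O = 426400 N·mm.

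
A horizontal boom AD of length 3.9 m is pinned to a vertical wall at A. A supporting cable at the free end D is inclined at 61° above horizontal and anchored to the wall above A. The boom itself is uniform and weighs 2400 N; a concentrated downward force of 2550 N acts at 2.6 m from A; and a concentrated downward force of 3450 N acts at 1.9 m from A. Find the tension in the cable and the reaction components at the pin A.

ΣM about A: T·sin61°·3.9 − 2400·1.95 − 2550·2.6 − 3450·1.9 = 0 → T = 17865/(3.9·0.87462) = 5237.44 ≈ 5237 N.
ΣF_x = 0: A_x − T·cos61° = 0 → A_x = 5237.44 × 0.48481 = 2539 N.
ΣF_y = 0: A_y + T·sin61° − 2400 − 2550 − 3450 = 0 → A_y = 8400 − 5237.44 × 0.87462 = 3819 N.

T = 5237 N, A_x = 2539 N, A_y = 3819 N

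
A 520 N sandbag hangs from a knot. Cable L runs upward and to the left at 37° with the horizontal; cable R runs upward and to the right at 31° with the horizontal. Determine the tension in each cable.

T_L = 480.7 N, T_R = 447.9 N

ΣF_x = 0: −T_L·cos37° + T_R·cos31° = 0 → T_R = 0.931715·T_L.
ΣF_y = 0: T_L·sin37° + T_R·sin31° = 520.
Substitute: T_L·(0.601815 + 0.931715·0.515038) = 520 → T_L = 480.732 ≈ 480.7 N.
Then T_R = 0.931715 × 480.732 = 447.9 N.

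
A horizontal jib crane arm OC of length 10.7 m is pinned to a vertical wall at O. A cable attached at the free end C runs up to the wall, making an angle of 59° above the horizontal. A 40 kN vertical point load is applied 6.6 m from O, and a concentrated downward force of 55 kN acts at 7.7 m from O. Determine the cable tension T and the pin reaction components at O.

ΣM about O: T·sin59°·10.7 − 40·6.6 − 55·7.7 = 0 → T = 687.5/(10.7·0.857167) = 74.9589 ≈ 74.96 kN.
ΣF_x = 0: O_x − T·cos59° = 0 → O_x = 74.9589 × 0.515038 = 38.61 kN.
ΣF_y = 0: O_y + T·sin59° − 40 − 55 = 0 → O_y = 95 − 74.9589 × 0.857167 = 30.75 kN.

T = 74.96 kN, O_x = 38.61 kN, O_y = 30.75 kN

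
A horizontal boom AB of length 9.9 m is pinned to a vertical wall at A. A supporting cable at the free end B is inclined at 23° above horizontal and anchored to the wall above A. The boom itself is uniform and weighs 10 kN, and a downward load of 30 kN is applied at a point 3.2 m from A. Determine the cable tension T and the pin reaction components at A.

T = 37.61 kN, A_x = 34.62 kN, A_y = 25.30 kN

ΣM about A: T·sin23°·9.9 − 10·4.95 − 30·3.2 = 0 → T = 145.5/(9.9·0.390731) = 37.614 ≈ 37.61 kN.
ΣF_x = 0: A_x − T·cos23° = 0 → A_x = 37.614 × 0.920505 = 34.62 kN.
ΣF_y = 0: A_y + T·sin23° − 10 − 30 = 0 → A_y = 40 − 37.614 × 0.390731 = 25.30 kN.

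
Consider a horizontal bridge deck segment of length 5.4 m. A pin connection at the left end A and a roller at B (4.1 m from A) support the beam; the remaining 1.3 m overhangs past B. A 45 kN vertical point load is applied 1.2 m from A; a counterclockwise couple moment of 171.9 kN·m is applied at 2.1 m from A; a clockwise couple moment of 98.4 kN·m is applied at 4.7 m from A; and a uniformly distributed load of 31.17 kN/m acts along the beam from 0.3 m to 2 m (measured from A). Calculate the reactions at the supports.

Resultant of the distributed load: 31.17 × 1.7 = 52.989 kN at 1.15 m from A.
ΣM about A: B_y·4.1 − 45·1.2 + 171.9 − 98.4 − (31.17·1.7)·1.15 = 0 → B_y = 41.43735/4.1 = 10.1067 ≈ 10.11 kN.
ΣF_y = 0: A_y + 10.1067 − 45 − 31.17·1.7 = 0 → A_y = 87.88 kN.
ΣF_x = 0: no horizontal applied forces, so A_x = 0.

A_x = 0, A_y = 87.88 kN, B_y = 10.11 kN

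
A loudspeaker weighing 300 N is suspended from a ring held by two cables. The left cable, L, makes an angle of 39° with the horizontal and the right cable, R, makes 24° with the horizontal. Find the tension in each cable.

T_L = 307.6 N, T_R = 261.7 N

ΣF_x = 0: −T_L·cos39° + T_R·cos24° = 0 → T_R = 0.850692·T_L.
ΣF_y = 0: T_L·sin39° + T_R·sin24° = 300.
Substitute: T_L·(0.62932 + 0.850692·0.406737) = 300 → T_L = 307.589 ≈ 307.6 N.
Then T_R = 0.850692 × 307.589 = 261.7 N.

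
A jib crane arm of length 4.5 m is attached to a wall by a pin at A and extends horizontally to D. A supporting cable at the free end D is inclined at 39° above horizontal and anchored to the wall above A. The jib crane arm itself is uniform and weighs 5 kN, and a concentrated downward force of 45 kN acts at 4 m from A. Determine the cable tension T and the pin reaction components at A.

ΣM about A: T·sin39°·4.5 − 5·2.25 − 45·4 = 0 → T = 191.25/(4.5·0.62932) = 67.5332 ≈ 67.53 kN.
ΣF_x = 0: A_x − T·cos39° = 0 → A_x = 67.5332 × 0.777146 = 52.48 kN.
ΣF_y = 0: A_y + T·sin39° − 5 − 45 = 0 → A_y = 50 − 67.5332 × 0.62932 = 7.500 kN.

T = 67.53 kN, A_x = 52.48 kN, A_y = 7.500 kN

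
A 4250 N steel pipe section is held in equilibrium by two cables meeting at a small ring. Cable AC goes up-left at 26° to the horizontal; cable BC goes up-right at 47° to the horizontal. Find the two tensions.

T_AC = 3031 N, T_BC = 3994 N

ΣF_x = 0: −T_AC·cos26° + T_BC·cos47° = 0 → T_BC = 1.31788·T_AC.
ΣF_y = 0: T_AC·sin26° + T_BC·sin47° = 4250.
Substitute: T_AC·(0.438371 + 1.31788·0.731354) = 4250 → T_AC = 3030.93 ≈ 3031 N.
Then T_BC = 1.31788 × 3030.93 = 3994 N.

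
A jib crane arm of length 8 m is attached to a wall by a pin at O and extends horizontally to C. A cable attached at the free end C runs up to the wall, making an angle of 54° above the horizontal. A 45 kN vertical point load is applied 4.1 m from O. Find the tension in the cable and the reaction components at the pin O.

ΣM about O: T·sin54°·8 − 45·4.1 = 0 → T = 184.5/(8·0.809017) = 28.5068 ≈ 28.51 kN.
ΣF_x = 0: O_x − T·cos54° = 0 → O_x = 28.5068 × 0.587785 = 16.76 kN.
ΣF_y = 0: O_y + T·sin54° − 45 = 0 → O_y = 45 − 28.5068 × 0.809017 = 21.94 kN.

T = 28.51 kN, O_x = 16.76 kN, O_y = 21.94 kN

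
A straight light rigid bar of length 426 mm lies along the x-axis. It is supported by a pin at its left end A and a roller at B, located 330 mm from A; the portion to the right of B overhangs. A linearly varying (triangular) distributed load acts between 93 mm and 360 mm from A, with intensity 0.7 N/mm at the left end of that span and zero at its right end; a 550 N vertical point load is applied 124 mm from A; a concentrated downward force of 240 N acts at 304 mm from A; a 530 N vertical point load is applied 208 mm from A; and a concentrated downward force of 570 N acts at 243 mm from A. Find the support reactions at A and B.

A_x = 0, A_y = 750.4 N, B_y = 1233 N

Resultant of the triangular load: ½ × 0.7 × 267 = 93.45 N, acting at 182 mm from A (one-third of the span from the peak).
Taking moments about A: B_y·330 − (½·0.7·267)·182 − 550·124 − 240·304 − 530·208 − 570·243 = 0 → B_y = 406917.9/330 = 1233.08 ≈ 1233 N.
ΣF_y = 0: A_y + 1233.08 − ½·0.7·267 − 550 − 240 − 530 − 570 = 0 → A_y = 750.4 N.
ΣF_x = 0: no horizontal applied forces, so A_x = 0.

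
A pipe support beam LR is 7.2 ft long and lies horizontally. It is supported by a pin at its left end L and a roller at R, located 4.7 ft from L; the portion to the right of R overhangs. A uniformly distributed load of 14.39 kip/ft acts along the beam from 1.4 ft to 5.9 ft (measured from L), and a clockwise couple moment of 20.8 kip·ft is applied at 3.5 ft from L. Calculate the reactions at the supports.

L_x = 0, L_y = 10.04 kip, R_y = 54.71 kip

Resultant of the distributed load: 14.39 × 4.5 = 64.755 kip at 3.65 ft from L.
ΣM about L: R_y·4.7 − (14.39·4.5)·3.65 − 20.8 = 0 → R_y = 257.15575/4.7 = 54.714 ≈ 54.71 kip.
ΣF_y = 0: L_y + 54.714 − 14.39·4.5 = 0 → L_y = 10.04 kip.
ΣF_x = 0: no horizontal applied forces, so L_x = 0.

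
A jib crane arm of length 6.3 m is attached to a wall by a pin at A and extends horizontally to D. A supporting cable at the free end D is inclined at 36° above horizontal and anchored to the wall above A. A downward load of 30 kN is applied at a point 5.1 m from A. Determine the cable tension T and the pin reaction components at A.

ΣM about A: T·sin36°·6.3 − 30·5.1 = 0 → T = 153/(6.3·0.587785) = 41.3173 ≈ 41.32 kN.
ΣF_x = 0: A_x − T·cos36° = 0 → A_x = 41.3173 × 0.809017 = 33.43 kN.
ΣF_y = 0: A_y + T·sin36° − 30 = 0 → A_y = 30 − 41.3173 × 0.587785 = 5.714 kN.

T = 41.32 kN, A_x = 33.43 kN, A_y = 5.714 kN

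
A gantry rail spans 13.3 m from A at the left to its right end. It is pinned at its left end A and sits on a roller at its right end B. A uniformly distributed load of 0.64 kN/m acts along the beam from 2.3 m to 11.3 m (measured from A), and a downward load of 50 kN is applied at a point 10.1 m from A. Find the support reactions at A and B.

Resultant of the distributed load: 0.64 × 9 = 5.76 kN at 6.8 m from A.
ΣM about A: B_y·13.3 − (0.64·9)·6.8 − 50·10.1 = 0 → B_y = 544.168/13.3 = 40.9149 ≈ 40.91 kN.
ΣF_y = 0: A_y + 40.9149 − 0.64·9 − 50 = 0 → A_y = 14.85 kN.
ΣF_x = 0: no horizontal applied forces, so A_x = 0.

A_x = 0, A_y = 14.85 kN, B_y = 40.91 kN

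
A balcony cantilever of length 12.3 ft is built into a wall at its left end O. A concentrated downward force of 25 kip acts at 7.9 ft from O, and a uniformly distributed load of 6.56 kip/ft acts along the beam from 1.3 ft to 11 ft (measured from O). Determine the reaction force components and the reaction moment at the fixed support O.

O_x = 0, O_y = 88.63 kip, M_O = 588.8 kip·ft

Resultant of the distributed load: 6.56 × 9.7 = 63.632 kip at 6.15 ft from O.
ΣF_x = 0: O_x = 0.
ΣF_y = 0: O_y − 25 − 6.56·9.7 = 0 → O_y = 88.63 kip.
ΣM about O: M_O − 25·7.9 − (6.56·9.7)·6.15 = 0 → M_O = 588.8 kip·ft.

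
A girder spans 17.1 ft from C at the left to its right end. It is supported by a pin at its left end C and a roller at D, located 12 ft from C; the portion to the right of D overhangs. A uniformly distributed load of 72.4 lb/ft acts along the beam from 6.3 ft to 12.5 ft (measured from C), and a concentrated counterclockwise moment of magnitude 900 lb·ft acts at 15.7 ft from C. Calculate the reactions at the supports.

C_x = 0, C_y = 172.3 lb, D_y = 276.6 lb

Resultant of the distributed load: 72.4 × 6.2 = 448.88 lb at 9.4 ft from C.
Taking moments about C: D_y·12 − (72.4·6.2)·9.4 + 900 = 0 → D_y = 3319.472/12 = 276.623 ≈ 276.6 lb.
ΣF_y = 0: C_y + 276.623 − 72.4·6.2 = 0 → C_y = 172.3 lb.
ΣF_x = 0: no horizontal applied forces, so C_x = 0.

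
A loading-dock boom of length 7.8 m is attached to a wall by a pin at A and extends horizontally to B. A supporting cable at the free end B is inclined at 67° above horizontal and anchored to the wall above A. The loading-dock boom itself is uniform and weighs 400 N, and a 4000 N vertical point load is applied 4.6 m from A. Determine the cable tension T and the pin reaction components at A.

T = 2780 N, A_x = 1086 N, A_y = 1841 N

ΣM about A: T·sin67°·7.8 − 400·3.9 − 4000·4.6 = 0 → T = 19960/(7.8·0.920505) = 2779.97 ≈ 2780 N.
ΣF_x = 0: A_x − T·cos67° = 0 → A_x = 2779.97 × 0.390731 = 1086 N.
ΣF_y = 0: A_y + T·sin67° − 400 − 4000 = 0 → A_y = 4400 − 2779.97 × 0.920505 = 1841 N.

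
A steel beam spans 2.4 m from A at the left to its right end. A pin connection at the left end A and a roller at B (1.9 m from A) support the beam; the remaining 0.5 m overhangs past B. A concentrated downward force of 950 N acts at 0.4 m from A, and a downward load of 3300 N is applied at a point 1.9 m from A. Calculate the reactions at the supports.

Taking moments about A: B_y·1.9 − 950·0.4 − 3300·1.9 = 0 → B_y = 6650/1.9 = 3500 N.
ΣF_y = 0: A_y + 3500 − 950 − 3300 = 0 → A_y = 750.0 N.
ΣF_x = 0: no horizontal applied forces, so A_x = 0.

A_x = 0, A_y = 750.0 N, B_y = 3500 N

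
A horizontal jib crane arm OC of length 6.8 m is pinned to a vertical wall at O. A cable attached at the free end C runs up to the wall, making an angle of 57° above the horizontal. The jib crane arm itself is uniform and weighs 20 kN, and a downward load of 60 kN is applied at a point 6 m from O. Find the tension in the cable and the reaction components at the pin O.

T = 75.05 kN, O_x = 40.87 kN, O_y = 17.06 kN

ΣM about O: T·sin57°·6.8 − 20·3.4 − 60·6 = 0 → T = 428/(6.8·0.838671) = 75.0487 ≈ 75.05 kN.
ΣF_x = 0: O_x − T·cos57° = 0 → O_x = 75.0487 × 0.544639 = 40.87 kN.
ΣF_y = 0: O_y + T·sin57° − 20 − 60 = 0 → O_y = 80 − 75.0487 × 0.838671 = 17.06 kN.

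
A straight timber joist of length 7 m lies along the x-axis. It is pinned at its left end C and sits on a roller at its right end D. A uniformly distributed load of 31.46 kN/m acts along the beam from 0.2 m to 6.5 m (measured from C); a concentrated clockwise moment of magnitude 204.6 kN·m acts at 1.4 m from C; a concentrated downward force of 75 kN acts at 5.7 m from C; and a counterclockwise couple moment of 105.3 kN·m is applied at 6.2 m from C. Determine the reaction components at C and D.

C_x = 0, C_y = 103.1 kN, D_y = 170.1 kN

Resultant of the distributed load: 31.46 × 6.3 = 198.198 kN at 3.35 m from C.
ΣM about C: D_y·7 − (31.46·6.3)·3.35 − 204.6 − 75·5.7 + 105.3 = 0 → D_y = 1190.7633/7 = 170.109 ≈ 170.1 kN.
ΣF_y = 0: C_y + 170.109 − 31.46·6.3 − 75 = 0 → C_y = 103.1 kN.
ΣF_x = 0: no horizontal applied forces, so C_x = 0.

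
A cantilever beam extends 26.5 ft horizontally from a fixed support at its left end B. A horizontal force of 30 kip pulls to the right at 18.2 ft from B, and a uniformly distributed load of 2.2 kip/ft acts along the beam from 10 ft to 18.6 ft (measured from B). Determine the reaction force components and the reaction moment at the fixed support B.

Resultant of the distributed load: 2.2 × 8.6 = 18.92 kip at 14.3 ft from B.
ΣF_x = 0: B_x + 30 = 0 → B_x = -30.00 kip.
ΣF_y = 0: B_y − 2.2·8.6 = 0 → B_y = 18.92 kip.
ΣM about B: M_B − (2.2·8.6)·14.3 = 0 → M_B = 270.6 kip·ft.

B_x = -30.00 kip, B_y = 18.92 kip, M_B = 270.6 kip·ft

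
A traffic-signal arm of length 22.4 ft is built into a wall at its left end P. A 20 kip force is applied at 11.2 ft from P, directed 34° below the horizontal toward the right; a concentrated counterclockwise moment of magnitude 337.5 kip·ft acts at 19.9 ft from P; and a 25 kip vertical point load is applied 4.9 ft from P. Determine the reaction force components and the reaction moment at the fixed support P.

P_x = -16.58 kip, P_y = 36.18 kip, M_P = -89.74 kip·ft

ΣF_x = 0: P_x + 20·cos34° = 0 → P_x = -16.58 kip.
ΣF_y = 0: P_y − 20·sin34° − 25 = 0 → P_y = 36.18 kip.
ΣM about P: M_P − 20·sin34°·11.2 + 337.5 − 25·4.9 = 0 → M_P = -89.74 kip·ft.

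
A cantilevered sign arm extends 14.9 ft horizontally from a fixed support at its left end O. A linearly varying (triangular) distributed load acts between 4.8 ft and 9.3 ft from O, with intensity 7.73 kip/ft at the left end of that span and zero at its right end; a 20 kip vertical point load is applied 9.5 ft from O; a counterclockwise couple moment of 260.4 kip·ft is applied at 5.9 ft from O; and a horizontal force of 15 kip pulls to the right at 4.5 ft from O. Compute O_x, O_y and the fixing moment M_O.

Resultant of the triangular load: ½ × 7.73 × 4.5 = 17.3925 kip, acting at 6.3 ft from O (one-third of the span from the peak).
ΣF_x = 0: O_x + 15 = 0 → O_x = -15.00 kip.
ΣF_y = 0: O_y − ½·7.73·4.5 − 20 = 0 → O_y = 37.39 kip.
ΣM about O: M_O − (½·7.73·4.5)·6.3 − 20·9.5 + 260.4 = 0 → M_O = 39.17 kip·ft.

O_x = -15.00 kip, O_y = 37.39 kip, M_O = 39.17 kip·ft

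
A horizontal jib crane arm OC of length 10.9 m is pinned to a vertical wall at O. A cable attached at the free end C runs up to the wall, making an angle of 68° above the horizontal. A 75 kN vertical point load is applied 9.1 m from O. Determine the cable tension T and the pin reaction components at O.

T = 67.53 kN, O_x = 25.30 kN, O_y = 12.39 kN

ΣM about O: T·sin68°·10.9 − 75·9.1 = 0 → T = 682.5/(10.9·0.927184) = 67.5321 ≈ 67.53 kN.
ΣF_x = 0: O_x − T·cos68° = 0 → O_x = 67.5321 × 0.374607 = 25.30 kN.
ΣF_y = 0: O_y + T·sin68° − 75 = 0 → O_y = 75 − 67.5321 × 0.927184 = 12.39 kN.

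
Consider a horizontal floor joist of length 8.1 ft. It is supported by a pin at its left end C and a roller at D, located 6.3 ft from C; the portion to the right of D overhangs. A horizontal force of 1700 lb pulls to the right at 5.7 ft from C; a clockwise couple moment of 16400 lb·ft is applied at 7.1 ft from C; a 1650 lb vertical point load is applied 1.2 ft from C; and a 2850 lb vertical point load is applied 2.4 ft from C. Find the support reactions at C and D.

Moments about C: D_y·6.3 − 16400 − 1650·1.2 − 2850·2.4 = 0 → D_y = 25220/6.3 = 4003.17 ≈ 4003 lb.
ΣF_y = 0: C_y + 4003.17 − 1650 − 2850 = 0 → C_y = 496.8 lb.
ΣF_x = 0: C_x + 1700 = 0 → C_x = -1700 lb.

C_x = -1700 lb, C_y = 496.8 lb, D_y = 4003 lb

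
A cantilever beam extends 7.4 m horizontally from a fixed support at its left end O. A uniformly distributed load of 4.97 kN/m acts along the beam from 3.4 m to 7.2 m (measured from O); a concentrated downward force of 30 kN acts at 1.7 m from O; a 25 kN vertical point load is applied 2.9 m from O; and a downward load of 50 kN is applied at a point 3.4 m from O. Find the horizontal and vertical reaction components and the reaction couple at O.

O_x = 0, O_y = 123.9 kN, M_O = 393.6 kN·m

Resultant of the distributed load: 4.97 × 3.8 = 18.886 kN at 5.3 m from O.
ΣF_x = 0: O_x = 0.
ΣF_y = 0: O_y − 4.97·3.8 − 30 − 25 − 50 = 0 → O_y = 123.9 kN.
ΣM about O: M_O − (4.97·3.8)·5.3 − 30·1.7 − 25·2.9 − 50·3.4 = 0 → M_O = 393.6 kN·m.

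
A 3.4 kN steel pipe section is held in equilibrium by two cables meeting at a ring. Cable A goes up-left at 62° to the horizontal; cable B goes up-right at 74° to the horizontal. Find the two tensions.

ΣF_x = 0: −T_A·cos62° + T_B·cos74° = 0 → T_B = 1.70322·T_A.
ΣF_y = 0: T_A·sin62° + T_B·sin74° = 3.4.
Substitute: T_A·(0.882948 + 1.70322·0.961262) = 3.4 → T_A = 1.34911 ≈ 1.349 kN.
Then T_B = 1.70322 × 1.34911 = 2.298 kN.

T_A = 1.349 kN, T_B = 2.298 kN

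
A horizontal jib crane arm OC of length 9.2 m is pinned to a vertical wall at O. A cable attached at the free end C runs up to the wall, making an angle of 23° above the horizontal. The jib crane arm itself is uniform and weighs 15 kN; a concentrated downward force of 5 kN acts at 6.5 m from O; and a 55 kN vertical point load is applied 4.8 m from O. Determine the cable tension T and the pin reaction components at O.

T = 101.7 kN, O_x = 93.59 kN, O_y = 35.27 kN

ΣM about O: T·sin23°·9.2 − 15·4.6 − 5·6.5 − 55·4.8 = 0 → T = 365.5/(9.2·0.390731) = 101.677 ≈ 101.7 kN.
ΣF_x = 0: O_x − T·cos23° = 0 → O_x = 101.677 × 0.920505 = 93.59 kN.
ΣF_y = 0: O_y + T·sin23° − 15 − 5 − 55 = 0 → O_y = 75 − 101.677 × 0.390731 = 35.27 kN.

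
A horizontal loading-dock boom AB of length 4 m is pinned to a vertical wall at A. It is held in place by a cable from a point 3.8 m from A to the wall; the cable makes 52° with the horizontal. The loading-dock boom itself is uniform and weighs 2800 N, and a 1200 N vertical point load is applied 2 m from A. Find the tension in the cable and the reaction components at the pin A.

ΣM about A: T·sin52°·3.8 − 2800·2 − 1200·2 = 0 → T = 8000/(3.8·0.788011) = 2671.62 ≈ 2672 N.
ΣF_x = 0: A_x − T·cos52° = 0 → A_x = 2671.62 × 0.615661 = 1645 N.
ΣF_y = 0: A_y + T·sin52° − 2800 − 1200 = 0 → A_y = 4000 − 2671.62 × 0.788011 = 1895 N.

T = 2672 N, A_x = 1645 N, A_y = 1895 N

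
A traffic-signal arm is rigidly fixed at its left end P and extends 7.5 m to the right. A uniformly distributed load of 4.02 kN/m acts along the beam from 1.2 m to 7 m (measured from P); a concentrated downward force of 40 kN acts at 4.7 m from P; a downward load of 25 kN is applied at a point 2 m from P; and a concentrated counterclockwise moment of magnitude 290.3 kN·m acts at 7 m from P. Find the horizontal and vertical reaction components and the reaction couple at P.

Resultant of the distributed load: 4.02 × 5.8 = 23.316 kN at 4.1 m from P.
ΣF_x = 0: P_x = 0.
ΣF_y = 0: P_y − 4.02·5.8 − 40 − 25 = 0 → P_y = 88.32 kN.
ΣM about P: M_P − (4.02·5.8)·4.1 − 40·4.7 − 25·2 + 290.3 = 0 → M_P = 43.30 kN·m.

P_x = 0, P_y = 88.32 kN, M_P = 43.30 kN·m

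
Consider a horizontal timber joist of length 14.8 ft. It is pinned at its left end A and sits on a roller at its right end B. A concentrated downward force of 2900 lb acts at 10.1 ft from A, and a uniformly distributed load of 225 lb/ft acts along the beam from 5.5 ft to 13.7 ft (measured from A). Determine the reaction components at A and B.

Resultant of the distributed load: 225 × 8.2 = 1845 lb at 9.6 ft from A.
ΣM about A: B_y·14.8 − 2900·10.1 − (225·8.2)·9.6 = 0 → B_y = 47002/14.8 = 3175.81 ≈ 3176 lb.
ΣF_y = 0: A_y + 3175.81 − 2900 − 225·8.2 = 0 → A_y = 1569 lb.
ΣF_x = 0: no horizontal applied forces, so A_x = 0.

A_x = 0, A_y = 1569 lb, B_y = 3176 lb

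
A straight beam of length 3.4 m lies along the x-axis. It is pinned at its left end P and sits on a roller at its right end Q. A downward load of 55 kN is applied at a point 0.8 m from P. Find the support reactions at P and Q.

Taking moments about P: Q_y·3.4 − 55·0.8 = 0 → Q_y = 44/3.4 = 12.9412 ≈ 12.94 kN.
ΣF_y = 0: P_y + 12.9412 − 55 = 0 → P_y = 42.06 kN.
ΣF_x = 0: no horizontal applied forces, so P_x = 0.

P_x = 0, P_y = 42.06 kN, Q_y = 12.94 kN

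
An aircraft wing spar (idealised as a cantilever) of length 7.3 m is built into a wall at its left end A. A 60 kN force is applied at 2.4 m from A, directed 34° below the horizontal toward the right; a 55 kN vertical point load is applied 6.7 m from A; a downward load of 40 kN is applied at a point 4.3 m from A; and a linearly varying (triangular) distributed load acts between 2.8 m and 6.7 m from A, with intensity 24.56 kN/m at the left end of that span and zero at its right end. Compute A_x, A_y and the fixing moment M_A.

Resultant of the triangular load: ½ × 24.56 × 3.9 = 47.892 kN, acting at 4.1 m from A (one-third of the span from the peak).
ΣF_x = 0: A_x + 60·cos34° = 0 → A_x = -49.74 kN.
ΣF_y = 0: A_y − 60·sin34° − 55 − 40 − ½·24.56·3.9 = 0 → A_y = 176.4 kN.
ΣM about A: M_A − 60·sin34°·2.4 − 55·6.7 − 40·4.3 − (½·24.56·3.9)·4.1 = 0 → M_A = 817.4 kN·m.

A_x = -49.74 kN, A_y = 176.4 kN, M_A = 817.4 kN·m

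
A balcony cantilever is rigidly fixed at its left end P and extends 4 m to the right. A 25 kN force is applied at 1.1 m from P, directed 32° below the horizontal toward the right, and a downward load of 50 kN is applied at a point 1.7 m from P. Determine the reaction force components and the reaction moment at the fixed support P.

ΣF_x = 0: P_x + 25·cos32° = 0 → P_x = -21.20 kN.
ΣF_y = 0: P_y − 25·sin32° − 50 = 0 → P_y = 63.25 kN.
ΣM about P: M_P − 25·sin32°·1.1 − 50·1.7 = 0 → M_P = 99.57 kN·m.

P_x = -21.20 kN, P_y = 63.25 kN, M_P = 99.57 kN·m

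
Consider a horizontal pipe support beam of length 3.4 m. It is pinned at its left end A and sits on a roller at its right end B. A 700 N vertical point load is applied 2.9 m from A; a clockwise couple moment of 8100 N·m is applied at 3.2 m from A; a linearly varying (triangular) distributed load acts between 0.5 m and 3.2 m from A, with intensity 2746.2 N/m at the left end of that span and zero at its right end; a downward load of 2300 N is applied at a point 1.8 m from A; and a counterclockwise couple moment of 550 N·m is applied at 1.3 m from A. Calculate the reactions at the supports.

Resultant of the triangular load: ½ × 2746.2 × 2.7 = 3707.37 N, acting at 1.4 m from A (one-third of the span from the peak).
Moments about A: B_y·3.4 − 700·2.9 − 8100 − (½·2746.2·2.7)·1.4 − 2300·1.8 + 550 = 0 → B_y = 18910.318/3.4 = 5561.86 ≈ 5562 N.
ΣF_y = 0: A_y + 5561.86 − 700 − ½·2746.2·2.7 − 2300 = 0 → A_y = 1146 N.
ΣF_x = 0: no horizontal applied forces, so A_x = 0.

A_x = 0, A_y = 1146 N, B_y = 5562 N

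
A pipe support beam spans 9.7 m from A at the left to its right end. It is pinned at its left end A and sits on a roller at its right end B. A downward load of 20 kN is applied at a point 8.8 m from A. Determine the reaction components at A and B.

Taking moments about A: B_y·9.7 − 20·8.8 = 0 → B_y = 176/9.7 = 18.1443 ≈ 18.14 kN.
ΣF_y = 0: A_y + 18.1443 − 20 = 0 → A_y = 1.856 kN.
ΣF_x = 0: no horizontal applied forces, so A_x = 0.

A_x = 0, A_y = 1.856 kN, B_y = 18.14 kN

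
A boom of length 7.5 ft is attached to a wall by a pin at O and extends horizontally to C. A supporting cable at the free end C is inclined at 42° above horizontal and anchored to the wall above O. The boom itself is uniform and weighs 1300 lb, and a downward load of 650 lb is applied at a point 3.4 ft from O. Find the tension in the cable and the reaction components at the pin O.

T = 1412 lb, O_x = 1049 lb, O_y = 1005 lb

ΣM about O: T·sin42°·7.5 − 1300·3.75 − 650·3.4 = 0 → T = 7085/(7.5·0.669131) = 1411.78 ≈ 1412 lb.
ΣF_x = 0: O_x − T·cos42° = 0 → O_x = 1411.78 × 0.743145 = 1049 lb.
ΣF_y = 0: O_y + T·sin42° − 1300 − 650 = 0 → O_y = 1950 − 1411.78 × 0.669131 = 1005 lb.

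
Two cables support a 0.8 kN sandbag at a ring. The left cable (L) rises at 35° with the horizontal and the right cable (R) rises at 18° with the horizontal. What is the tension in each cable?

ΣF_x = 0: −T_L·cos35° + T_R·cos18° = 0 → T_R = 0.861307·T_L.
ΣF_y = 0: T_L·sin35° + T_R·sin18° = 0.8.
Substitute: T_L·(0.573576 + 0.861307·0.309017) = 0.8 → T_L = 0.952682 ≈ 0.9527 kN.
Then T_R = 0.861307 × 0.952682 = 0.8206 kN.

T_L = 0.9527 kN, T_R = 0.8206 kN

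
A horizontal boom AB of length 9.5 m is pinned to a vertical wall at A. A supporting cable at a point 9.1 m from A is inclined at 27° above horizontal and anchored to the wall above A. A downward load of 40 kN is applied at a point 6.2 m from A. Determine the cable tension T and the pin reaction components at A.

ΣM about A: T·sin27°·9.1 − 40·6.2 = 0 → T = 248/(9.1·0.45399) = 60.0294 ≈ 60.03 kN.
ΣF_x = 0: A_x − T·cos27° = 0 → A_x = 60.0294 × 0.891007 = 53.49 kN.
ΣF_y = 0: A_y + T·sin27° − 40 = 0 → A_y = 40 − 60.0294 × 0.45399 = 12.75 kN.

T = 60.03 kN, A_x = 53.49 kN, A_y = 12.75 kN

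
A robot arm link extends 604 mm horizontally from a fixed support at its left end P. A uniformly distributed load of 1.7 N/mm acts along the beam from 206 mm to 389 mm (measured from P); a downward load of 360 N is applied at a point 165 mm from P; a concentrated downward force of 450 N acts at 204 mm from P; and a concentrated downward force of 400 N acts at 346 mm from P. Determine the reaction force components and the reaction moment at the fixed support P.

Resultant of the distributed load: 1.7 × 183 = 311.1 N at 297.5 mm from P.
ΣF_x = 0: P_x = 0.
ΣF_y = 0: P_y − 1.7·183 − 360 − 450 − 400 = 0 → P_y = 1521 N.
ΣM about P: M_P − (1.7·183)·297.5 − 360·165 − 450·204 − 400·346 = 0 → M_P = 382200 N·mm.

P_x = 0, P_y = 1521 N, M_P = 382200 N·mm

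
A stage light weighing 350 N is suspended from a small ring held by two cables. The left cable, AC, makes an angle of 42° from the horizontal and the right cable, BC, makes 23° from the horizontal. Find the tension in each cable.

ΣF_x = 0: −T_AC·cos42° + T_BC·cos23° = 0 → T_BC = 0.807323·T_AC.
ΣF_y = 0: T_AC·sin42° + T_BC·sin23° = 350.
Substitute: T_AC·(0.669131 + 0.807323·0.390731) = 350 → T_AC = 355.483 ≈ 355.5 N.
Then T_BC = 0.807323 × 355.483 = 287.0 N.

T_AC = 355.5 N, T_BC = 287.0 N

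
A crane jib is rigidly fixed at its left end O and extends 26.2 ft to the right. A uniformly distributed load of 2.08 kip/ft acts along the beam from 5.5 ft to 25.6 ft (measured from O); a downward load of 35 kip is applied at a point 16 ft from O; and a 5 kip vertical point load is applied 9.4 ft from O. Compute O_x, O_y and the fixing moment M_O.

Resultant of the distributed load: 2.08 × 20.1 = 41.808 kip at 15.55 ft from O.
ΣF_x = 0: O_x = 0.
ΣF_y = 0: O_y − 2.08·20.1 − 35 − 5 = 0 → O_y = 81.81 kip.
ΣM about O: M_O − (2.08·20.1)·15.55 − 35·16 − 5·9.4 = 0 → M_O = 1257 kip·ft.

O_x = 0, O_y = 81.81 kip, M_O = 1257 kip·ft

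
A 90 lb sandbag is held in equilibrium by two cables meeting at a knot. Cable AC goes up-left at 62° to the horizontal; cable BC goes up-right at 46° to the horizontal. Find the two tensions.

ΣF_x = 0: −T_AC·cos62° + T_BC·cos46° = 0 → T_BC = 0.675831·T_AC.
ΣF_y = 0: T_AC·sin62° + T_BC·sin46° = 90.
Substitute: T_AC·(0.882948 + 0.675831·0.71934) = 90 → T_AC = 65.7366 ≈ 65.74 lb.
Then T_BC = 0.675831 × 65.7366 = 44.43 lb.

T_AC = 65.74 lb, T_BC = 44.43 lb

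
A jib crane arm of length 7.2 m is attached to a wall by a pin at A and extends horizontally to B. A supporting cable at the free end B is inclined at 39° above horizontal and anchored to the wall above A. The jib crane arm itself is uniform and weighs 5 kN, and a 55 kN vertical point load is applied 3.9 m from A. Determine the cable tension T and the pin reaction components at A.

ΣM about A: T·sin39°·7.2 − 5·3.6 − 55·3.9 = 0 → T = 232.5/(7.2·0.62932) = 51.312 ≈ 51.31 kN.
ΣF_x = 0: A_x − T·cos39° = 0 → A_x = 51.312 × 0.777146 = 39.88 kN.
ΣF_y = 0: A_y + T·sin39° − 5 − 55 = 0 → A_y = 60 − 51.312 × 0.62932 = 27.71 kN.

T = 51.31 kN, A_x = 39.88 kN, A_y = 27.71 kN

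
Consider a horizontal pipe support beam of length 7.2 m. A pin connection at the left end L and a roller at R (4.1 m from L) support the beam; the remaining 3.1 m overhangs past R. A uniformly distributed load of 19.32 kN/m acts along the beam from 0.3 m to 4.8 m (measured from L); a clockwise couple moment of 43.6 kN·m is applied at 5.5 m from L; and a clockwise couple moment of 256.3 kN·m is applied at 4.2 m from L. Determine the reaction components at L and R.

L_x = 0, L_y = -40.28 kN, R_y = 127.2 kN

Resultant of the distributed load: 19.32 × 4.5 = 86.94 kN at 2.55 m from L.
Moments about L: R_y·4.1 − (19.32·4.5)·2.55 − 43.6 − 256.3 = 0 → R_y = 521.597/4.1 = 127.219 ≈ 127.2 kN.
ΣF_y = 0: L_y + 127.219 − 19.32·4.5 = 0 → L_y = -40.28 kN.
ΣF_x = 0: no horizontal applied forces, so L_x = 0.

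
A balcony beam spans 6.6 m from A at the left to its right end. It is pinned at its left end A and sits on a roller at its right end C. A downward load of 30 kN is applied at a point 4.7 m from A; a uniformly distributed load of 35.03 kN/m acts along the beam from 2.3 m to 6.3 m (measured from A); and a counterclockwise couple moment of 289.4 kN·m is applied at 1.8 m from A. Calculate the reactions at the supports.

Resultant of the distributed load: 35.03 × 4 = 140.12 kN at 4.3 m from A.
ΣM about A: C_y·6.6 − 30·4.7 − (35.03·4)·4.3 + 289.4 = 0 → C_y = 454.116/6.6 = 68.8055 ≈ 68.81 kN.
ΣF_y = 0: A_y + 68.8055 − 30 − 35.03·4 = 0 → A_y = 101.3 kN.
ΣF_x = 0: no horizontal applied forces, so A_x = 0.

A_x = 0, A_y = 101.3 kN, C_y = 68.81 kN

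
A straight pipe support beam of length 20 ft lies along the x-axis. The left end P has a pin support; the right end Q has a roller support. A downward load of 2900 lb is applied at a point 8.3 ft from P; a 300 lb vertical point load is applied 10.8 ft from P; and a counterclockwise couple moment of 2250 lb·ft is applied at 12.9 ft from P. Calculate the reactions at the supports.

ΣM about P: Q_y·20 − 2900·8.3 − 300·10.8 + 2250 = 0 → Q_y = 25060/20 = 1253 lb.
ΣF_y = 0: P_y + 1253 − 2900 − 300 = 0 → P_y = 1947 lb.
ΣF_x = 0: no horizontal applied forces, so P_x = 0.

P_x = 0, P_y = 1947 lb, Q_y = 1253 lb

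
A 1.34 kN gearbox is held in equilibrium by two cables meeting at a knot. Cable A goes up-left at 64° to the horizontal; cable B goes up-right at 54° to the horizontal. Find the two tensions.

T_A = 0.8920 kN, T_B = 0.6653 kN

ΣF_x = 0: −T_A·cos64° + T_B·cos54° = 0 → T_B = 0.745802·T_A.
ΣF_y = 0: T_A·sin64° + T_B·sin54° = 1.34.
Substitute: T_A·(0.898794 + 0.745802·0.809017) = 1.34 → T_A = 0.892048 ≈ 0.8920 kN.
Then T_B = 0.745802 × 0.892048 = 0.6653 kN.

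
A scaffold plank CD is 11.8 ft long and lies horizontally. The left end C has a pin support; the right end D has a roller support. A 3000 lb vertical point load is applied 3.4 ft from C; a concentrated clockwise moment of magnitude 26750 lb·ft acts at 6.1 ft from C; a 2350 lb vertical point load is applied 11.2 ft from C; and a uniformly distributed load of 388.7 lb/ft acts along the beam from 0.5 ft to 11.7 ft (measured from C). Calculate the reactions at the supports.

Resultant of the distributed load: 388.7 × 11.2 = 4353.44 lb at 6.1 ft from C.
Moments about C: D_y·11.8 − 3000·3.4 − 26750 − 2350·11.2 − (388.7·11.2)·6.1 = 0 → D_y = 89825.984/11.8 = 7612.37 ≈ 7612 lb.
ΣF_y = 0: C_y + 7612.37 − 3000 − 2350 − 388.7·11.2 = 0 → C_y = 2091 lb.
ΣF_x = 0: no horizontal applied forces, so C_x = 0.

C_x = 0, C_y = 2091 lb, D_y = 7612 lb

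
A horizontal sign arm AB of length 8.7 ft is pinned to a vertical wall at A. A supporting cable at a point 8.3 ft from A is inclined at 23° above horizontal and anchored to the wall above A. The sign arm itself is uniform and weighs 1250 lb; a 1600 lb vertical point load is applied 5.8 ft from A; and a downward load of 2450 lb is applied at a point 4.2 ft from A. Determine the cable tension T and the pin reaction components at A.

ΣM about A: T·sin23°·8.3 − 1250·4.35 − 1600·5.8 − 2450·4.2 = 0 → T = 25007.5/(8.3·0.390731) = 7711.06 ≈ 7711 lb.
ΣF_x = 0: A_x − T·cos23° = 0 → A_x = 7711.06 × 0.920505 = 7098 lb.
ΣF_y = 0: A_y + T·sin23° − 1250 − 1600 − 2450 = 0 → A_y = 5300 − 7711.06 × 0.390731 = 2287 lb.

T = 7711 lb, A_x = 7098 lb, A_y = 2287 lb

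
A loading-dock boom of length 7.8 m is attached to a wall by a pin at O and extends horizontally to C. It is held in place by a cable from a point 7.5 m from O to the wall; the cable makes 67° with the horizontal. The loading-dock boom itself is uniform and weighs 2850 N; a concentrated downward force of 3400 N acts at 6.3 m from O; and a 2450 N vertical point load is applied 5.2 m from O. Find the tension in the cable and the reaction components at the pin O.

ΣM about O: T·sin67°·7.5 − 2850·3.9 − 3400·6.3 − 2450·5.2 = 0 → T = 45275/(7.5·0.920505) = 6557.99 ≈ 6558 N.
ΣF_x = 0: O_x − T·cos67° = 0 → O_x = 6557.99 × 0.390731 = 2562 N.
ΣF_y = 0: O_y + T·sin67° − 2850 − 3400 − 2450 = 0 → O_y = 8700 − 6557.99 × 0.920505 = 2663 N.

T = 6558 N, O_x = 2562 N, O_y = 2663 N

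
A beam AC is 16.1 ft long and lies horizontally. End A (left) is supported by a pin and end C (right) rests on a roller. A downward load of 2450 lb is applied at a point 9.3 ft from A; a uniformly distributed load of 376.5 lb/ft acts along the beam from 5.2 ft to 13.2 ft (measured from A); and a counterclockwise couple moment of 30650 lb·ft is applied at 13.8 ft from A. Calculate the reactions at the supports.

Resultant of the distributed load: 376.5 × 8 = 3012 lb at 9.2 ft from A.
Taking moments about A: C_y·16.1 − 2450·9.3 − (376.5·8)·9.2 + 30650 = 0 → C_y = 19845.4/16.1 = 1232.63 ≈ 1233 lb.
ΣF_y = 0: A_y + 1232.63 − 2450 − 376.5·8 = 0 → A_y = 4229 lb.
ΣF_x = 0: no horizontal applied forces, so A_x = 0.

A_x = 0, A_y = 4229 lb, C_y = 1233 lb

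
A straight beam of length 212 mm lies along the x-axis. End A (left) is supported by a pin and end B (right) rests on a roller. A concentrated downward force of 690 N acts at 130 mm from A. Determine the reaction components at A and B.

Moments about A: B_y·212 − 690·130 = 0 → B_y = 89700/212 = 423.113 ≈ 423.1 N.
ΣF_y = 0: A_y + 423.113 − 690 = 0 → A_y = 266.9 N.
ΣF_x = 0: no horizontal applied forces, so A_x = 0.

A_x = 0, A_y = 266.9 N, B_y = 423.1 N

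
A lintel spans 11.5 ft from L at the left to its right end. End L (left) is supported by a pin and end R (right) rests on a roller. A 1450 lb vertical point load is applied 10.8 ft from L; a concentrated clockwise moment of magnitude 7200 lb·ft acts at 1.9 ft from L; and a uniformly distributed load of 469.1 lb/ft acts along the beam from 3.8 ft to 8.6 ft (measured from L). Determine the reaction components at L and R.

Resultant of the distributed load: 469.1 × 4.8 = 2251.68 lb at 6.2 ft from L.
Moments about L: R_y·11.5 − 1450·10.8 − 7200 − (469.1·4.8)·6.2 = 0 → R_y = 36820.416/11.5 = 3201.78 ≈ 3202 lb.
ΣF_y = 0: L_y + 3201.78 − 1450 − 469.1·4.8 = 0 → L_y = 499.9 lb.
ΣF_x = 0: no horizontal applied forces, so L_x = 0.

L_x = 0, L_y = 499.9 lb, R_y = 3202 lb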